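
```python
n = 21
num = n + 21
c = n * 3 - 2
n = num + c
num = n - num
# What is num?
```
Trace:
  n=21
  n=21, num=42
  n=21, num=42, c=61
  n=103, num=42, c=61
  n=103, num=61, c=61

Final answer: 61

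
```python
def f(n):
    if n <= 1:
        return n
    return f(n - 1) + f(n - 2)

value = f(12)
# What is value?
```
Call trace (a repeated sub-call is expanded the first time; later identical calls just restate its return value):
f(n=12)
  f(n=11)
    f(n=10)
      f(n=9)
        f(n=8)
          f(n=7)
            f(n=6)
              f(n=5)
                f(n=4)
                  f(n=3)
                    f(n=2)
                      f(n=1)
                      -> return 1
                      f(n=0)
                      -> return 0
                    -> return 1
                    f(n=1)
                    -> return 1
                  -> return 2
                  f(n=2) -> return 1  (same call as traced above)
                -> return 3
                f(n=3) -> return 2  (same call as traced above)
              -> return 5
              f(n=4) -> return 3  (same call as traced above)
            -> return 8
            f(n=5) -> return 5  (same call as traced above)
          -> return 13
          f(n=6) -> return 8  (same call as traced above)
        -> return 21
        f(n=7) -> return 13  (same call as traced above)
      -> return 34
      f(n=8) -> return 21  (same call as traced above)
    -> return 55
    f(n=9) -> return 34  (same call as traced above)
  -> return 89
  f(n=10) -> return 55  (same call as traced above)
-> return 144

Final answer: 144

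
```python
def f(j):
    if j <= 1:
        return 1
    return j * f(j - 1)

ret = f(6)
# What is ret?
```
Call trace:
f(j=6)
  f(j=5)
    f(j=4)
      f(j=3)
        f(j=2)
          f(j=1)
          -> return 1
        -> return 2
      -> return 6
    -> return 24
  -> return 120
-> return 720

Final answer: 720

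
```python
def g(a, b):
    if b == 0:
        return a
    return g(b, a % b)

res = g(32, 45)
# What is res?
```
Call trace:
g(a=32, b=45)
  g(a=45, b=32)
    g(a=32, b=13)
      g(a=13, b=6)
        g(a=6, b=1)
          g(a=1, b=0)
          -> return 1
        -> return 1
      -> return 1
    -> return 1
  -> return 1
-> return 1

Final answer: 1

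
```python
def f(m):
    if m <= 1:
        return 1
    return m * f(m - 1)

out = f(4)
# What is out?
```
Call trace:
f(m=4)
  f(m=3)
    f(m=2)
      f(m=1)
      -> return 1
    -> return 2
  -> return 6
-> return 24

Final answer: 24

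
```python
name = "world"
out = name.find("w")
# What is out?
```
Trace:
  name='world'
  name='world', out=0

Final answer: 0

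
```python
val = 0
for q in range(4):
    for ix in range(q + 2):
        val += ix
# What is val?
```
Trace:
  val=0
  val=0, q=0, ix=0
  val=1, q=0, ix=1
  val=1, q=1, ix=0
  val=2, q=1, ix=1
  val=4, q=1, ix=2
  val=4, q=2, ix=0
  val=5, q=2, ix=1
  val=7, q=2, ix=2
  val=10, q=2, ix=3
  val=10, q=3, ix=0
  val=11, q=3, ix=1
  val=13, q=3, ix=2
  val=16, q=3, ix=3
  val=20, q=3, ix=4

Final answer: 20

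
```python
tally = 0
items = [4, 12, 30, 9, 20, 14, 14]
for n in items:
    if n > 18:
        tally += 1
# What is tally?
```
Trace:
  tally=0
  tally=0, n=4
  tally=0, n=12
  tally=1, n=30
  tally=1, n=9
  tally=2, n=20
  tally=2, n=14
  tally=2, n=14

Final answer: 2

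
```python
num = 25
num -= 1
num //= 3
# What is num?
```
Trace:
  num=25
  num=24
  num=8

Final answer: 8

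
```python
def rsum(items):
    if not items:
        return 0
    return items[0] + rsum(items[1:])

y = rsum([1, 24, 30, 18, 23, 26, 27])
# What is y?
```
Call trace:
rsum(items=[1, 24, 30, 18, 23, 26, 27])
  rsum(items=[24, 30, 18, 23, 26, 27])
    rsum(items=[30, 18, 23, 26, 27])
      rsum(items=[18, 23, 26, 27])
        rsum(items=[23, 26, 27])
          rsum(items=[26, 27])
            rsum(items=[27])
              rsum(items=[])
              -> return 0
            -> return 27
          -> return 53
        -> return 76
      -> return 94
    -> return 124
  -> return 148
-> return 149

Final answer: 149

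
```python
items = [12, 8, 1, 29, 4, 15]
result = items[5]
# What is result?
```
Trace:
  items=[12, 8, 1, 29, 4, 15]
  items=[12, 8, 1, 29, 4, 15], result=15

Final answer: 15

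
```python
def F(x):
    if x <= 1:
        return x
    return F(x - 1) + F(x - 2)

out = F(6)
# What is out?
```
Call trace (a repeated sub-call is expanded the first time; later identical calls just restate its return value):
F(x=6)
  F(x=5)
    F(x=4)
      F(x=3)
        F(x=2)
          F(x=1)
          -> return 1
          F(x=0)
          -> return 0
        -> return 1
        F(x=1)
        -> return 1
      -> return 2
      F(x=2) -> return 1  (same call as traced above)
    -> return 3
    F(x=3) -> return 2  (same call as traced above)
  -> return 5
  F(x=4) -> return 3  (same call as traced above)
-> return 8

Final answer: 8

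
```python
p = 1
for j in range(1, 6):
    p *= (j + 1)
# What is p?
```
Trace:
  p=1
  p=2, j=1
  p=6, j=2
  p=24, j=3
  p=120, j=4
  p=720, j=5

Final answer: 720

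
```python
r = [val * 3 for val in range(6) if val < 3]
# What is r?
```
Trace:
  val=0
  val=1
  val=2
  val=3
  val=4
  val=5
  r=[0, 3, 6]

Final answer: [0, 3, 6]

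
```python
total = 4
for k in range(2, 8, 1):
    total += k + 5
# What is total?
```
Trace:
  total=4
  total=11, k=2
  total=19, k=3
  total=28, k=4
  total=38, k=5
  total=49, k=6
  total=61, k=7

Final answer: 61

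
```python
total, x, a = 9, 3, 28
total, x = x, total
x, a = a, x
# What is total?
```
Trace:
  total=9, x=3, a=28
  total=3, x=9, a=28
  total=3, x=28, a=9

Final answer: 3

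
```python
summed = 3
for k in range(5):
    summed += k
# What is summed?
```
Trace:
  summed=3
  summed=3, k=0
  summed=4, k=1
  summed=6, k=2
  summed=9, k=3
  summed=13, k=4

Final answer: 13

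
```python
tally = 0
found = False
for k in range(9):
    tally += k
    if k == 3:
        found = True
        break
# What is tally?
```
Trace:
  tally=0
  tally=0, found=False
  tally=0, found=False, k=0
  tally=1, found=False, k=1
  tally=3, found=False, k=2
  tally=6, found=True, k=3

Final answer: 6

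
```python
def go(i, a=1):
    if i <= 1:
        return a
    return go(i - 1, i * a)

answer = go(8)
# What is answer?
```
Call trace:
go(i=8, a=1)
  go(i=7, a=8)
    go(i=6, a=56)
      go(i=5, a=336)
        go(i=4, a=1680)
          go(i=3, a=6720)
            go(i=2, a=20160)
              go(i=1, a=40320)
              -> return 40320
            -> return 40320
          -> return 40320
        -> return 40320
      -> return 40320
    -> return 40320
  -> return 40320
-> return 40320

Final answer: 40320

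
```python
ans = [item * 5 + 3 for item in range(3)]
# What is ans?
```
Trace:
  item=0
  item=1
  item=2
  ans=[3, 8, 13]

Final answer: [3, 8, 13]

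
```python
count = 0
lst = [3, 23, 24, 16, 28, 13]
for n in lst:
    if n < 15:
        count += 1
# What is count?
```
Trace:
  count=0
  count=1, n=3
  count=1, n=23
  count=1, n=24
  count=1, n=16
  count=1, n=28
  count=2, n=13

Final answer: 2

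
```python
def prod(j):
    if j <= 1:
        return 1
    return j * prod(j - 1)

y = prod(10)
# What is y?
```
Call trace:
prod(j=10)
  prod(j=9)
    prod(j=8)
      prod(j=7)
        prod(j=6)
          prod(j=5)
            prod(j=4)
              prod(j=3)
                prod(j=2)
                  prod(j=1)
                  -> return 1
                -> return 2
              -> return 6
            -> return 24
          -> return 120
        -> return 720
      -> return 5040
    -> return 40320
  -> return 362880
-> return 3628800

Final answer: 3628800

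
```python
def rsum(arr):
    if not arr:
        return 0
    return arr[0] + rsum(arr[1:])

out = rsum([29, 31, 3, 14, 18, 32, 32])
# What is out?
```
Call trace:
rsum(arr=[29, 31, 3, 14, 18, 32, 32])
  rsum(arr=[31, 3, 14, 18, 32, 32])
    rsum(arr=[3, 14, 18, 32, 32])
      rsum(arr=[14, 18, 32, 32])
        rsum(arr=[18, 32, 32])
          rsum(arr=[32, 32])
            rsum(arr=[32])
              rsum(arr=[])
              -> return 0
            -> return 32
          -> return 64
        -> return 82
      -> return 96
    -> return 99
  -> return 130
-> return 159

Final answer: 159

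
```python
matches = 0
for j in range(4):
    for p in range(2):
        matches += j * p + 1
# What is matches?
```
Trace:
  matches=0
  matches=1, j=0, p=0
  matches=2, j=0, p=1
  matches=3, j=1, p=0
  matches=5, j=1, p=1
  matches=6, j=2, p=0
  matches=9, j=2, p=1
  matches=10, j=3, p=0
  matches=14, j=3, p=1

Final answer: 14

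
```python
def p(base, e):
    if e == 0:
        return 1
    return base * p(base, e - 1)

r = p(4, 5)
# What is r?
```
Call trace:
p(base=4, e=5)
  p(base=4, e=4)
    p(base=4, e=3)
      p(base=4, e=2)
        p(base=4, e=1)
          p(base=4, e=0)
          -> return 1
        -> return 4
      -> return 16
    -> return 64
  -> return 256
-> return 1024

Final answer: 1024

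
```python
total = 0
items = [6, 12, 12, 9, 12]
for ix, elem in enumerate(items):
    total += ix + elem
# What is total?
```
Trace:
  total=0
  total=6, ix=0, elem=6
  total=19, ix=1, elem=12
  total=33, ix=2, elem=12
  total=45, ix=3, elem=9
  total=61, ix=4, elem=12

Final answer: 61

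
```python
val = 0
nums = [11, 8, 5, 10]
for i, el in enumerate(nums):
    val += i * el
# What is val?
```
Trace:
  val=0
  val=0, i=0, el=11
  val=8, i=1, el=8
  val=18, i=2, el=5
  val=48, i=3, el=10

Final answer: 48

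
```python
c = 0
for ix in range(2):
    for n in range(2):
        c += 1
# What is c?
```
Trace:
  c=0
  c=1, ix=0, n=0
  c=2, ix=0, n=1
  c=3, ix=1, n=0
  c=4, ix=1, n=1

Final answer: 4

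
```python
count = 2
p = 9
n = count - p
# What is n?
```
Trace:
  count=2
  count=2, p=9
  count=2, p=9, n=-7

Final answer: -7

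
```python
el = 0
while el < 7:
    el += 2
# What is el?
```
Trace:
  el=0
  el=2
  el=4
  el=6
  el=8

Final answer: 8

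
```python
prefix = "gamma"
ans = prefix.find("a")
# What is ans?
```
Trace:
  prefix='gamma'
  prefix='gamma', ans=1

Final answer: 1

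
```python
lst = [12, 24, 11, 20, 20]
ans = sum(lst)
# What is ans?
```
Trace:
  lst=[12, 24, 11, 20, 20]
  lst=[12, 24, 11, 20, 20], ans=87

Final answer: 87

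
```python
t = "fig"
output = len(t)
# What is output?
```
Trace:
  t='fig'
  t='fig', output=3

Final answer: 3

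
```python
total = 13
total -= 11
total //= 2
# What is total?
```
Trace:
  total=13
  total=2
  total=1

Final answer: 1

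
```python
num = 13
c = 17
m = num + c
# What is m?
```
Trace:
  num=13
  num=13, c=17
  num=13, c=17, m=30

Final answer: 30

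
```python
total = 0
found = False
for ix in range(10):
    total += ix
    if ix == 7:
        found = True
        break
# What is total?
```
Trace:
  total=0
  total=0, found=False
  total=0, found=False, ix=0
  total=1, found=False, ix=1
  total=3, found=False, ix=2
  total=6, found=False, ix=3
  total=10, found=False, ix=4
  total=15, found=False, ix=5
  total=21, found=False, ix=6
  total=28, found=True, ix=7

Final answer: 28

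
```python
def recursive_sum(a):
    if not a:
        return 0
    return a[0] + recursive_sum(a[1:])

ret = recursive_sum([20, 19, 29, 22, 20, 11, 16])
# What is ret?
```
Call trace:
recursive_sum(a=[20, 19, 29, 22, 20, 11, 16])
  recursive_sum(a=[19, 29, 22, 20, 11, 16])
    recursive_sum(a=[29, 22, 20, 11, 16])
      recursive_sum(a=[22, 20, 11, 16])
        recursive_sum(a=[20, 11, 16])
          recursive_sum(a=[11, 16])
            recursive_sum(a=[16])
              recursive_sum(a=[])
              -> return 0
            -> return 16
          -> return 27
        -> return 47
      -> return 69
    -> return 98
  -> return 117
-> return 137

Final answer: 137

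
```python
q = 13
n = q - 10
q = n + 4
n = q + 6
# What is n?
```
Trace:
  q=13
  q=13, n=3
  q=7, n=3
  q=7, n=13

Final answer: 13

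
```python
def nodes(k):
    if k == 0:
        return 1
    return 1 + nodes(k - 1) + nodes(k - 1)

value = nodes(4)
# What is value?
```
Call trace (a repeated sub-call is expanded the first time; later identical calls just restate its return value):
nodes(k=4)
  nodes(k=3)
    nodes(k=2)
      nodes(k=1)
        nodes(k=0)
        -> return 1
        nodes(k=0)
        -> return 1
      -> return 3
      nodes(k=1) -> return 3  (same call as traced above)
    -> return 7
    nodes(k=2) -> return 7  (same call as traced above)
  -> return 15
  nodes(k=3) -> return 15  (same call as traced above)
-> return 31

Final answer: 31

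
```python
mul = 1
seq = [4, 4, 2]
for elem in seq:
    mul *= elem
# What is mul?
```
Trace:
  mul=1
  mul=4, elem=4
  mul=16, elem=4
  mul=32, elem=2

Final answer: 32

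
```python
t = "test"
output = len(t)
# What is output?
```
Trace:
  t='test'
  t='test', output=4

Final answer: 4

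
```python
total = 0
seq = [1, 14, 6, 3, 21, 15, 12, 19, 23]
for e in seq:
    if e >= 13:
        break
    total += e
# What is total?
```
Trace:
  total=0
  total=1, e=1
  total=1, e=14

Final answer: 1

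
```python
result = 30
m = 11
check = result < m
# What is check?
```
Trace:
  result=30
  result=30, m=11
  result=30, m=11, check=False

Final answer: False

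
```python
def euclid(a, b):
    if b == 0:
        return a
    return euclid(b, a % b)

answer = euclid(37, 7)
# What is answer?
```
Call trace:
euclid(a=37, b=7)
  euclid(a=7, b=2)
    euclid(a=2, b=1)
      euclid(a=1, b=0)
      -> return 1
    -> return 1
  -> return 1
-> return 1

Final answer: 1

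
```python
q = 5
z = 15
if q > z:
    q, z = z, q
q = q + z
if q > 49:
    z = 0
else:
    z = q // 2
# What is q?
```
Trace:
  q=5
  q=5, z=15
  q=5, z=15
  q=20, z=15
  q=20, z=10

Final answer: 20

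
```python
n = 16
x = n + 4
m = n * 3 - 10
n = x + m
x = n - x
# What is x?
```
Trace:
  n=16
  n=16, x=20
  n=16, x=20, m=38
  n=58, x=20, m=38
  n=58, x=38, m=38

Final answer: 38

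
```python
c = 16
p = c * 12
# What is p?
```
Trace:
  c=16
  c=16, p=192

Final answer: 192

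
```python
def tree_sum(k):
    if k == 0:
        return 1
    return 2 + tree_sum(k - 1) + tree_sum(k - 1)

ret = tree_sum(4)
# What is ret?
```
Call trace (a repeated sub-call is expanded the first time; later identical calls just restate its return value):
tree_sum(k=4)
  tree_sum(k=3)
    tree_sum(k=2)
      tree_sum(k=1)
        tree_sum(k=0)
        -> return 1
        tree_sum(k=0)
        -> return 1
      -> return 4
      tree_sum(k=1) -> return 4  (same call as traced above)
    -> return 10
    tree_sum(k=2) -> return 10  (same call as traced above)
  -> return 22
  tree_sum(k=3) -> return 22  (same call as traced above)
-> return 46

Final answer: 46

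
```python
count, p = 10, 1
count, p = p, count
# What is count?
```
Trace:
  count=10, p=1
  count=1, p=10

Final answer: 1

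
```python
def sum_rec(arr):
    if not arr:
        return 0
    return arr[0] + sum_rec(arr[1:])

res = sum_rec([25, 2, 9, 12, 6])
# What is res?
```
Call trace:
sum_rec(arr=[25, 2, 9, 12, 6])
  sum_rec(arr=[2, 9, 12, 6])
    sum_rec(arr=[9, 12, 6])
      sum_rec(arr=[12, 6])
        sum_rec(arr=[6])
          sum_rec(arr=[])
          -> return 0
        -> return 6
      -> return 18
    -> return 27
  -> return 29
-> return 54

Final answer: 54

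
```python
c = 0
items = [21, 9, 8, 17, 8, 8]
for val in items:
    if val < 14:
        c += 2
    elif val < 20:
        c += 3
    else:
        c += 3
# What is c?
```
Trace:
  c=0
  c=3, val=21
  c=5, val=9
  c=7, val=8
  c=10, val=17
  c=12, val=8
  c=14, val=8

Final answer: 14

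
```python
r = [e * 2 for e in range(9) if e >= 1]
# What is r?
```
Trace:
  e=0
  e=1
  e=2
  e=3
  e=4
  e=5
  e=6
  e=7
  e=8
  r=[2, 4, 6, 8, 10, 12, 14, 16]

Final answer: [2, 4, 6, 8, 10, 12, 14, 16]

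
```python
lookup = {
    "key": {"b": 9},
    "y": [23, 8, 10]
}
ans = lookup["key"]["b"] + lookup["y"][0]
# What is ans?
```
Trace:
  lookup={'key': {'b': 9}, 'y': [23, 8, 10]}
  lookup={'key': {'b': 9}, 'y': [23, 8, 10]}, ans=32

Final answer: 32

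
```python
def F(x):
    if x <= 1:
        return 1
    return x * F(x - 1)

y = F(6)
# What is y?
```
Call trace:
F(x=6)
  F(x=5)
    F(x=4)
      F(x=3)
        F(x=2)
          F(x=1)
          -> return 1
        -> return 2
      -> return 6
    -> return 24
  -> return 120
-> return 720

Final answer: 720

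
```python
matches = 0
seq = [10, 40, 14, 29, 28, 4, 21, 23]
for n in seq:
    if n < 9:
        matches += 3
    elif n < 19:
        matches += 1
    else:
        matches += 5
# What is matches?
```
Trace:
  matches=0
  matches=1, n=10
  matches=6, n=40
  matches=7, n=14
  matches=12, n=29
  matches=17, n=28
  matches=20, n=4
  matches=25, n=21
  matches=30, n=23

Final answer: 30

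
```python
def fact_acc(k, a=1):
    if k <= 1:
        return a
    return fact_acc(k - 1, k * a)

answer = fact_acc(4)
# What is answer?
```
Call trace:
fact_acc(k=4, a=1)
  fact_acc(k=3, a=4)
    fact_acc(k=2, a=12)
      fact_acc(k=1, a=24)
      -> return 24
    -> return 24
  -> return 24
-> return 24

Final answer: 24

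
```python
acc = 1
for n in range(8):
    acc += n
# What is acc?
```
Trace:
  acc=1
  acc=1, n=0
  acc=2, n=1
  acc=4, n=2
  acc=7, n=3
  acc=11, n=4
  acc=16, n=5
  acc=22, n=6
  acc=29, n=7

Final answer: 29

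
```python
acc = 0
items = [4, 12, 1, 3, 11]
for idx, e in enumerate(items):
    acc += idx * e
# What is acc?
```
Trace:
  acc=0
  acc=0, idx=0, e=4
  acc=12, idx=1, e=12
  acc=14, idx=2, e=1
  acc=23, idx=3, e=3
  acc=67, idx=4, e=11

Final answer: 67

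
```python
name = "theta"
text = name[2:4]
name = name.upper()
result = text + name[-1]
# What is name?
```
Trace:
  name='theta'
  name='theta', text='et'
  name='THETA', text='et'
  name='THETA', text='et', result='etA'

Final answer: 'THETA'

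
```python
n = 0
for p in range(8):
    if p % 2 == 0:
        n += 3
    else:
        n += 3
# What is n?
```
Trace:
  n=0
  n=3, p=0
  n=6, p=1
  n=9, p=2
  n=12, p=3
  n=15, p=4
  n=18, p=5
  n=21, p=6
  n=24, p=7

Final answer: 24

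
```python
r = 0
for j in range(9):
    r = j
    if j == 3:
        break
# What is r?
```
Trace:
  r=0
  r=0, j=0
  r=1, j=1
  r=2, j=2
  r=3, j=3

Final answer: 3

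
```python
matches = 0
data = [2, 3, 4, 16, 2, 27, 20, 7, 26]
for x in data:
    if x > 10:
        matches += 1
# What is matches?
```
Trace:
  matches=0
  matches=0, x=2
  matches=0, x=3
  matches=0, x=4
  matches=1, x=16
  matches=1, x=2
  matches=2, x=27
  matches=3, x=20
  matches=3, x=7
  matches=4, x=26

Final answer: 4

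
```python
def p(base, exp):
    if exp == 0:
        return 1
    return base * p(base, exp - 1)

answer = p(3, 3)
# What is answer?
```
Call trace:
p(base=3, exp=3)
  p(base=3, exp=2)
    p(base=3, exp=1)
      p(base=3, exp=0)
      -> return 1
    -> return 3
  -> return 9
-> return 27

Final answer: 27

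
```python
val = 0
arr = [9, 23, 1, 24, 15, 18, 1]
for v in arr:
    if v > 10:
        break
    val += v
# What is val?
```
Trace:
  val=0
  val=9, v=9
  val=9, v=23

Final answer: 9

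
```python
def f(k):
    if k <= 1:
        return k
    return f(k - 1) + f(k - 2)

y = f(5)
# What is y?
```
Call trace (a repeated sub-call is expanded the first time; later identical calls just restate its return value):
f(k=5)
  f(k=4)
    f(k=3)
      f(k=2)
        f(k=1)
        -> return 1
        f(k=0)
        -> return 0
      -> return 1
      f(k=1)
      -> return 1
    -> return 2
    f(k=2) -> return 1  (same call as traced above)
  -> return 3
  f(k=3) -> return 2  (same call as traced above)
-> return 5

Final answer: 5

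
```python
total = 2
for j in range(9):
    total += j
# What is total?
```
Trace:
  total=2
  total=2, j=0
  total=3, j=1
  total=5, j=2
  total=8, j=3
  total=12, j=4
  total=17, j=5
  total=23, j=6
  total=30, j=7
  total=38, j=8

Final answer: 38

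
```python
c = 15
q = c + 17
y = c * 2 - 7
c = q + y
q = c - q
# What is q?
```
Trace:
  c=15
  c=15, q=32
  c=15, q=32, y=23
  c=55, q=32, y=23
  c=55, q=23, y=23

Final answer: 23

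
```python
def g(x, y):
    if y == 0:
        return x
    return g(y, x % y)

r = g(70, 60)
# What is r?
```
Call trace:
g(x=70, y=60)
  g(x=60, y=10)
    g(x=10, y=0)
    -> return 10
  -> return 10
-> return 10

Final answer: 10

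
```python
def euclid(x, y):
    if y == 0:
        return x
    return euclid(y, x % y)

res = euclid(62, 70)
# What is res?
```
Call trace:
euclid(x=62, y=70)
  euclid(x=70, y=62)
    euclid(x=62, y=8)
      euclid(x=8, y=6)
        euclid(x=6, y=2)
          euclid(x=2, y=0)
          -> return 2
        -> return 2
      -> return 2
    -> return 2
  -> return 2
-> return 2

Final answer: 2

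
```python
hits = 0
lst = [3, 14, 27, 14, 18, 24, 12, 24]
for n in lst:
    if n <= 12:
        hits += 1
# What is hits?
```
Trace:
  hits=0
  hits=1, n=3
  hits=1, n=14
  hits=1, n=27
  hits=1, n=14
  hits=1, n=18
  hits=1, n=24
  hits=2, n=12
  hits=2, n=24

Final answer: 2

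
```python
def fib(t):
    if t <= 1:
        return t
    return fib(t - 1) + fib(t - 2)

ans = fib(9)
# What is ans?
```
Call trace (a repeated sub-call is expanded the first time; later identical calls just restate its return value):
fib(t=9)
  fib(t=8)
    fib(t=7)
      fib(t=6)
        fib(t=5)
          fib(t=4)
            fib(t=3)
              fib(t=2)
                fib(t=1)
                -> return 1
                fib(t=0)
                -> return 0
              -> return 1
              fib(t=1)
              -> return 1
            -> return 2
            fib(t=2) -> return 1  (same call as traced above)
          -> return 3
          fib(t=3) -> return 2  (same call as traced above)
        -> return 5
        fib(t=4) -> return 3  (same call as traced above)
      -> return 8
      fib(t=5) -> return 5  (same call as traced above)
    -> return 13
    fib(t=6) -> return 8  (same call as traced above)
  -> return 21
  fib(t=7) -> return 13  (same call as traced above)
-> return 34

Final answer: 34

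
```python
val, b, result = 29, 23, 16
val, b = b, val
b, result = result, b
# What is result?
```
Trace:
  val=29, b=23, result=16
  val=23, b=29, result=16
  val=23, b=16, result=29

Final answer: 29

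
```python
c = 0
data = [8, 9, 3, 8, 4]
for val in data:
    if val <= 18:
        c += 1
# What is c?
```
Trace:
  c=0
  c=1, val=8
  c=2, val=9
  c=3, val=3
  c=4, val=8
  c=5, val=4

Final answer: 5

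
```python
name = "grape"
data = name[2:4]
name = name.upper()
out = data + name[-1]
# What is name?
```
Trace:
  name='grape'
  name='grape', data='ap'
  name='GRAPE', data='ap'
  name='GRAPE', data='ap', out='apE'

Final answer: 'GRAPE'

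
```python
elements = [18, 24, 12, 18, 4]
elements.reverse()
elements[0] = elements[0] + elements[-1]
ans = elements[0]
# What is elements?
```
Trace:
  elements=[18, 24, 12, 18, 4]
  elements=[4, 18, 12, 24, 18]
  elements=[22, 18, 12, 24, 18]
  elements=[22, 18, 12, 24, 18], ans=22

Final answer: [22, 18, 12, 24, 18]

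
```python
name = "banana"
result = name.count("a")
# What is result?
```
Trace:
  name='banana'
  name='banana', result=3

Final answer: 3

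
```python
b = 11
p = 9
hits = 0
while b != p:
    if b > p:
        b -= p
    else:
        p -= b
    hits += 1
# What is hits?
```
Trace:
  b=11
  b=11, p=9
  b=11, p=9, hits=0
  b=2, p=9, hits=1
  b=2, p=7, hits=2
  b=2, p=5, hits=3
  b=2, p=3, hits=4
  b=2, p=1, hits=5
  b=1, p=1, hits=6

Final answer: 6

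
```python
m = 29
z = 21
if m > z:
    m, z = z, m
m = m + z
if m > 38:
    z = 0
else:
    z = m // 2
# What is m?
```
Trace:
  m=29
  m=29, z=21
  m=21, z=29
  m=50, z=29
  m=50, z=0

Final answer: 50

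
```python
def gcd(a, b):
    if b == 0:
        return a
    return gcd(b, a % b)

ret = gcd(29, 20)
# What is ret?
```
Call trace:
gcd(a=29, b=20)
  gcd(a=20, b=9)
    gcd(a=9, b=2)
      gcd(a=2, b=1)
        gcd(a=1, b=0)
        -> return 1
      -> return 1
    -> return 1
  -> return 1
-> return 1

Final answer: 1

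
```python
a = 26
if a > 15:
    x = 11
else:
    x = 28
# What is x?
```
Trace:
  a=26
  a=26, x=11

Final answer: 11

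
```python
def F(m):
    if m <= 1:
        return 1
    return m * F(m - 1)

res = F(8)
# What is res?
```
Call trace:
F(m=8)
  F(m=7)
    F(m=6)
      F(m=5)
        F(m=4)
          F(m=3)
            F(m=2)
              F(m=1)
              -> return 1
            -> return 2
          -> return 6
        -> return 24
      -> return 120
    -> return 720
  -> return 5040
-> return 40320

Final answer: 40320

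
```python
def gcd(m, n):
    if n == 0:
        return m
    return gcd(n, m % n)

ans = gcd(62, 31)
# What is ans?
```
Call trace:
gcd(m=62, n=31)
  gcd(m=31, n=0)
  -> return 31
-> return 31

Final answer: 31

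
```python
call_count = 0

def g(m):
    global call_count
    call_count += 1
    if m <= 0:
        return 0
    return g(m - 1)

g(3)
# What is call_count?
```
Call trace:
g(m=3)
  g(m=2)
    g(m=1)
      g(m=0)
      -> return 0
    -> return 0
  -> return 0
-> return 0

call_count is incremented once per call. g is entered once for each m = 3, 2, 1, 0 (the m <= 0 call returns without recursing), i.e. 3 + 1 calls.
call_count = 4

Final answer: 4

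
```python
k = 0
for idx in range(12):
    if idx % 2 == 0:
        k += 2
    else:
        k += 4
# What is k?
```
Trace:
  k=0
  k=2, idx=0
  k=6, idx=1
  k=8, idx=2
  k=12, idx=3
  k=14, idx=4
  k=18, idx=5
  k=20, idx=6
  k=24, idx=7
  k=26, idx=8
  k=30, idx=9
  k=32, idx=10
  k=36, idx=11

Final answer: 36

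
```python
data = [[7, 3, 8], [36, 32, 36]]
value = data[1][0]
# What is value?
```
Trace:
  data=[[7, 3, 8], [36, 32, 36]]
  data=[[7, 3, 8], [36, 32, 36]], value=36

Final answer: 36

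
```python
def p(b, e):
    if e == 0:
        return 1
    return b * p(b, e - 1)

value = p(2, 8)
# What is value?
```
Call trace:
p(b=2, e=8)
  p(b=2, e=7)
    p(b=2, e=6)
      p(b=2, e=5)
        p(b=2, e=4)
          p(b=2, e=3)
            p(b=2, e=2)
              p(b=2, e=1)
                p(b=2, e=0)
                -> return 1
              -> return 2
            -> return 4
          -> return 8
        -> return 16
      -> return 32
    -> return 64
  -> return 128
-> return 256

Final answer: 256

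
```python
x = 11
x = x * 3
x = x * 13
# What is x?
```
Trace:
  x=11
  x=33
  x=429

Final answer: 429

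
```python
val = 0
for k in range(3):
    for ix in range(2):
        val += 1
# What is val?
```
Trace:
  val=0
  val=1, k=0, ix=0
  val=2, k=0, ix=1
  val=3, k=1, ix=0
  val=4, k=1, ix=1
  val=5, k=2, ix=0
  val=6, k=2, ix=1

Final answer: 6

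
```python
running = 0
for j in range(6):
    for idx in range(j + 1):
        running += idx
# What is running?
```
Trace:
  running=0
  running=0, j=0, idx=0
  running=0, j=1, idx=0
  running=1, j=1, idx=1
  running=1, j=2, idx=0
  running=2, j=2, idx=1
  running=4, j=2, idx=2
  running=4, j=3, idx=0
  running=5, j=3, idx=1
  running=7, j=3, idx=2
  running=10, j=3, idx=3
  running=10, j=4, idx=0
  running=11, j=4, idx=1
  running=13, j=4, idx=2
  running=16, j=4, idx=3
  running=20, j=4, idx=4
  running=20, j=5, idx=0
  running=21, j=5, idx=1
  running=23, j=5, idx=2
  running=26, j=5, idx=3
  running=30, j=5, idx=4
  running=35, j=5, idx=5

Final answer: 35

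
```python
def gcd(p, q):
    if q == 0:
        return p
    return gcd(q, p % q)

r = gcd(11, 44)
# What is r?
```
Call trace:
gcd(p=11, q=44)
  gcd(p=44, q=11)
    gcd(p=11, q=0)
    -> return 11
  -> return 11
-> return 11

Final answer: 11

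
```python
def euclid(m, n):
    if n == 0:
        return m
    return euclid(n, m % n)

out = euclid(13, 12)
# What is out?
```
Call trace:
euclid(m=13, n=12)
  euclid(m=12, n=1)
    euclid(m=1, n=0)
    -> return 1
  -> return 1
-> return 1

Final answer: 1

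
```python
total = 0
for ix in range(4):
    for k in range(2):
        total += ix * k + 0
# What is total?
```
Trace:
  total=0
  total=0, ix=0, k=0
  total=0, ix=0, k=1
  total=0, ix=1, k=0
  total=1, ix=1, k=1
  total=1, ix=2, k=0
  total=3, ix=2, k=1
  total=3, ix=3, k=0
  total=6, ix=3, k=1

Final answer: 6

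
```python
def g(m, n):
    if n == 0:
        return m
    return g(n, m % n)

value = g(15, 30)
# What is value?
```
Call trace:
g(m=15, n=30)
  g(m=30, n=15)
    g(m=15, n=0)
    -> return 15
  -> return 15
-> return 15

Final answer: 15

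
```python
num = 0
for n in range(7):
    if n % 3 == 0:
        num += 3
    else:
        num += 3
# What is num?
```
Trace:
  num=0
  num=3, n=0
  num=6, n=1
  num=9, n=2
  num=12, n=3
  num=15, n=4
  num=18, n=5
  num=21, n=6

Final answer: 21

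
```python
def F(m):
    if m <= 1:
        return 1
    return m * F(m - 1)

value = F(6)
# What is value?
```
Call trace:
F(m=6)
  F(m=5)
    F(m=4)
      F(m=3)
        F(m=2)
          F(m=1)
          -> return 1
        -> return 2
      -> return 6
    -> return 24
  -> return 120
-> return 720

Final answer: 720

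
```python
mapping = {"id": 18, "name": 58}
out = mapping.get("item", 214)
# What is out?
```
Trace:
  mapping={'id': 18, 'name': 58}
  mapping={'id': 18, 'name': 58}, out=214

Final answer: 214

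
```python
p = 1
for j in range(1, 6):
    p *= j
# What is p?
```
Trace:
  p=1
  p=1, j=1
  p=2, j=2
  p=6, j=3
  p=24, j=4
  p=120, j=5

Final answer: 120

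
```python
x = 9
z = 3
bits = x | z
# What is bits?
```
Trace:
  x=9
  x=9, z=3
  x=9, z=3, bits=11

Final answer: 11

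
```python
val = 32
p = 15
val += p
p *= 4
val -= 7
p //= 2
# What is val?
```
Trace:
  val=32
  val=32, p=15
  val=47, p=15
  val=47, p=60
  val=40, p=60
  val=40, p=30

Final answer: 40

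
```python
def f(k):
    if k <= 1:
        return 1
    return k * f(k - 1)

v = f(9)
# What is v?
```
Call trace:
f(k=9)
  f(k=8)
    f(k=7)
      f(k=6)
        f(k=5)
          f(k=4)
            f(k=3)
              f(k=2)
                f(k=1)
                -> return 1
              -> return 2
            -> return 6
          -> return 24
        -> return 120
      -> return 720
    -> return 5040
  -> return 40320
-> return 362880

Final answer: 362880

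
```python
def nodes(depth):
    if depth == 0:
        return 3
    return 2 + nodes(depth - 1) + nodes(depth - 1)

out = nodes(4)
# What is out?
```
Call trace (a repeated sub-call is expanded the first time; later identical calls just restate its return value):
nodes(depth=4)
  nodes(depth=3)
    nodes(depth=2)
      nodes(depth=1)
        nodes(depth=0)
        -> return 3
        nodes(depth=0)
        -> return 3
      -> return 8
      nodes(depth=1) -> return 8  (same call as traced above)
    -> return 18
    nodes(depth=2) -> return 18  (same call as traced above)
  -> return 38
  nodes(depth=3) -> return 38  (same call as traced above)
-> return 78

Final answer: 78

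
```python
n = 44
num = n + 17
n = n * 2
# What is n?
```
Trace:
  n=44
  n=44, num=61
  n=88, num=61

Final answer: 88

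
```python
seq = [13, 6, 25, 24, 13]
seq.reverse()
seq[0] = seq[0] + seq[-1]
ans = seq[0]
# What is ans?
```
Trace:
  seq=[13, 6, 25, 24, 13]
  seq=[13, 24, 25, 6, 13]
  seq=[26, 24, 25, 6, 13]
  seq=[26, 24, 25, 6, 13], ans=26

Final answer: 26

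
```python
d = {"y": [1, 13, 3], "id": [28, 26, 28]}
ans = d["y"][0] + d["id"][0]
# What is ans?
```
Trace:
  d={'y': [1, 13, 3], 'id': [28, 26, 28]}
  d={'y': [1, 13, 3], 'id': [28, 26, 28]}, ans=29

Final answer: 29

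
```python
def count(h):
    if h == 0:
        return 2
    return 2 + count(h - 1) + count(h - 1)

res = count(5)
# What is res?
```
Call trace (a repeated sub-call is expanded the first time; later identical calls just restate its return value):
count(h=5)
  count(h=4)
    count(h=3)
      count(h=2)
        count(h=1)
          count(h=0)
          -> return 2
          count(h=0)
          -> return 2
        -> return 6
        count(h=1) -> return 6  (same call as traced above)
      -> return 14
      count(h=2) -> return 14  (same call as traced above)
    -> return 30
    count(h=3) -> return 30  (same call as traced above)
  -> return 62
  count(h=4) -> return 62  (same call as traced above)
-> return 126

Final answer: 126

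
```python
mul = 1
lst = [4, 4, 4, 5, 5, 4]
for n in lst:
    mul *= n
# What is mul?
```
Trace:
  mul=1
  mul=4, n=4
  mul=16, n=4
  mul=64, n=4
  mul=320, n=5
  mul=1600, n=5
  mul=6400, n=4

Final answer: 6400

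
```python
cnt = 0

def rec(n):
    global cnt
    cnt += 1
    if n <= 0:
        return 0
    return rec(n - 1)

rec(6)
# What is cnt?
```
Call trace:
rec(n=6)
  rec(n=5)
    rec(n=4)
      rec(n=3)
        rec(n=2)
          rec(n=1)
            rec(n=0)
            -> return 0
          -> return 0
        -> return 0
      -> return 0
    -> return 0
  -> return 0
-> return 0

cnt is incremented once per call. rec is entered once for each n = 6, 5, 4, 3, 2, 1, 0 (the n <= 0 call returns without recursing), i.e. 6 + 1 calls.
cnt = 7

Final answer: 7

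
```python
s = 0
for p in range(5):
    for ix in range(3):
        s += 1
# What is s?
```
Trace:
  s=0
  s=1, p=0, ix=0
  s=2, p=0, ix=1
  s=3, p=0, ix=2
  s=4, p=1, ix=0
  s=5, p=1, ix=1
  s=6, p=1, ix=2
  s=7, p=2, ix=0
  s=8, p=2, ix=1
  s=9, p=2, ix=2
  s=10, p=3, ix=0
  s=11, p=3, ix=1
  s=12, p=3, ix=2
  s=13, p=4, ix=0
  s=14, p=4, ix=1
  s=15, p=4, ix=2

Final answer: 15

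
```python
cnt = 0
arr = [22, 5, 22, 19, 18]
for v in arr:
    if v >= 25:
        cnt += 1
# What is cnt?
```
Trace:
  cnt=0
  cnt=0, v=22
  cnt=0, v=5
  cnt=0, v=22
  cnt=0, v=19
  cnt=0, v=18

Final answer: 0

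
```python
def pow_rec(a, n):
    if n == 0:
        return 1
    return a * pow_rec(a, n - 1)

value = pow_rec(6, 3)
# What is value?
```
Call trace:
pow_rec(a=6, n=3)
  pow_rec(a=6, n=2)
    pow_rec(a=6, n=1)
      pow_rec(a=6, n=0)
      -> return 1
    -> return 6
  -> return 36
-> return 216

Final answer: 216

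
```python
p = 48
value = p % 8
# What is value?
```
Trace:
  p=48
  p=48, value=0

Final answer: 0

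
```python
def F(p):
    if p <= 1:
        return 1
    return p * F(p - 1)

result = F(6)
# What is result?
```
Call trace:
F(p=6)
  F(p=5)
    F(p=4)
      F(p=3)
        F(p=2)
          F(p=1)
          -> return 1
        -> return 2
      -> return 6
    -> return 24
  -> return 120
-> return 720

Final answer: 720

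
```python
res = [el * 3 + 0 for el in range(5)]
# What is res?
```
Trace:
  el=0
  el=1
  el=2
  el=3
  el=4
  res=[0, 3, 6, 9, 12]

Final answer: [0, 3, 6, 9, 12]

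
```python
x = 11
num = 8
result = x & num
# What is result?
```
Trace:
  x=11
  x=11, num=8
  x=11, num=8, result=8

Final answer: 8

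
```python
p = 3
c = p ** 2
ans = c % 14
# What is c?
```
Trace:
  p=3
  p=3, c=9
  p=3, c=9, ans=9

Final answer: 9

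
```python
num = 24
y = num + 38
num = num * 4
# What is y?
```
Trace:
  num=24
  num=24, y=62
  num=96, y=62

Final answer: 62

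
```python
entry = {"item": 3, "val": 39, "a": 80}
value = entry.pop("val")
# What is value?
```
Trace:
  entry={'item': 3, 'val': 39, 'a': 80}
  entry={'item': 3, 'a': 80}, value=39

Final answer: 39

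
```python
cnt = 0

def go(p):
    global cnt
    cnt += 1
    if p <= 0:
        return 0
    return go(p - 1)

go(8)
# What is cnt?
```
Call trace:
go(p=8)
  go(p=7)
    go(p=6)
      go(p=5)
        go(p=4)
          go(p=3)
            go(p=2)
              go(p=1)
                go(p=0)
                -> return 0
              -> return 0
            -> return 0
          -> return 0
        -> return 0
      -> return 0
    -> return 0
  -> return 0
-> return 0

cnt is incremented once per call. go is entered once for each p = 8, 7, 6, 5, 4, 3, 2, 1, 0 (the p <= 0 call returns without recursing), i.e. 8 + 1 calls.
cnt = 9

Final answer: 9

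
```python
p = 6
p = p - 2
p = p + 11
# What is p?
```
Trace:
  p=6
  p=4
  p=15

Final answer: 15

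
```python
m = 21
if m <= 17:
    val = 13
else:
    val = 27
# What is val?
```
Trace:
  m=21
  m=21, val=27

Final answer: 27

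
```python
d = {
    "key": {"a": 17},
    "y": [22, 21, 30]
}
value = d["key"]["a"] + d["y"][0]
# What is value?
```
Trace:
  d={'key': {'a': 17}, 'y': [22, 21, 30]}
  d={'key': {'a': 17}, 'y': [22, 21, 30]}, value=39

Final answer: 39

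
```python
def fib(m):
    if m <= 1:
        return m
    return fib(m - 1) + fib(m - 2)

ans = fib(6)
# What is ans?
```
Call trace (a repeated sub-call is expanded the first time; later identical calls just restate its return value):
fib(m=6)
  fib(m=5)
    fib(m=4)
      fib(m=3)
        fib(m=2)
          fib(m=1)
          -> return 1
          fib(m=0)
          -> return 0
        -> return 1
        fib(m=1)
        -> return 1
      -> return 2
      fib(m=2) -> return 1  (same call as traced above)
    -> return 3
    fib(m=3) -> return 2  (same call as traced above)
  -> return 5
  fib(m=4) -> return 3  (same call as traced above)
-> return 8

Final answer: 8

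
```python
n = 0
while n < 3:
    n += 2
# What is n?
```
Trace:
  n=0
  n=2
  n=4

Final answer: 4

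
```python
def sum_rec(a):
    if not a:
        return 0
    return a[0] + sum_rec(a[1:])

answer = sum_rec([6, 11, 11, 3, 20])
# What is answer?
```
Call trace:
sum_rec(a=[6, 11, 11, 3, 20])
  sum_rec(a=[11, 11, 3, 20])
    sum_rec(a=[11, 3, 20])
      sum_rec(a=[3, 20])
        sum_rec(a=[20])
          sum_rec(a=[])
          -> return 0
        -> return 20
      -> return 23
    -> return 34
  -> return 45
-> return 51

Final answer: 51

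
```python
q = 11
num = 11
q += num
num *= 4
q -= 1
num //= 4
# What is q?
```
Trace:
  q=11
  q=11, num=11
  q=22, num=11
  q=22, num=44
  q=21, num=44
  q=21, num=11

Final answer: 21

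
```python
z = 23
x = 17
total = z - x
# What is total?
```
Trace:
  z=23
  z=23, x=17
  z=23, x=17, total=6

Final answer: 6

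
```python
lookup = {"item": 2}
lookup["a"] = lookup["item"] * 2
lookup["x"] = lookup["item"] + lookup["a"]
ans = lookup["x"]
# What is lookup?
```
Trace:
  lookup={'item': 2}
  lookup={'item': 2, 'a': 4}
  lookup={'item': 2, 'a': 4, 'x': 6}
  lookup={'item': 2, 'a': 4, 'x': 6}, ans=6

Final answer: {'item': 2, 'a': 4, 'x': 6}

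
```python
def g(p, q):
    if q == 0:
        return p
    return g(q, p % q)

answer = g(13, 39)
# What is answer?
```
Call trace:
g(p=13, q=39)
  g(p=39, q=13)
    g(p=13, q=0)
    -> return 13
  -> return 13
-> return 13

Final answer: 13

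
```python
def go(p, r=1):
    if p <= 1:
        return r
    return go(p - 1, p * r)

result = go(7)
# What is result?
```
Call trace:
go(p=7, r=1)
  go(p=6, r=7)
    go(p=5, r=42)
      go(p=4, r=210)
        go(p=3, r=840)
          go(p=2, r=2520)
            go(p=1, r=5040)
            -> return 5040
          -> return 5040
        -> return 5040
      -> return 5040
    -> return 5040
  -> return 5040
-> return 5040

Final answer: 5040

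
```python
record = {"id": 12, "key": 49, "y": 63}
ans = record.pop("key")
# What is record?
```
Trace:
  record={'id': 12, 'key': 49, 'y': 63}
  record={'id': 12, 'y': 63}, ans=49

Final answer: {'id': 12, 'y': 63}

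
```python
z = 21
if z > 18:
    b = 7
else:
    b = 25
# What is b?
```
Trace:
  z=21
  z=21, b=7

Final answer: 7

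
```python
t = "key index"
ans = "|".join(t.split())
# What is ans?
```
Trace:
  t='key index'
  t='key index', ans='key|index'

Final answer: 'key|index'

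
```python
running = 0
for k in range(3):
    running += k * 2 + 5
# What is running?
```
Trace:
  running=0
  running=5, k=0
  running=12, k=1
  running=21, k=2

Final answer: 21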